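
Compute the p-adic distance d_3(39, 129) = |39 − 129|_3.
d_3(39, 129) = 1/9

Step 1 — x − y = 39 − 129 = -90. Step 2 — v_3(-90) = 2 (factor: -90 = −(3^2 · 10); the sign does not affect v_p). Step 3 — |x − y|_3 = 3^{-2} = 1/9.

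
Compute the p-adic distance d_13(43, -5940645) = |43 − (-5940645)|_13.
d_13(43, -5940645) = 1/371293

Step 1 — x − y = 43 − (-5940645) = 5940688. Step 2 — v_13(5940688) = 5 (factor: 5940688 = (13^5 · 16); the sign does not affect v_p). Step 3 — |x − y|_13 = 13^{-5} = 1/371293.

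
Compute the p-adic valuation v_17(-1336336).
v_17(-1336336) = 4

v_17(n) is the largest exponent k such that 17^k divides n. Factor out: -1336336 = -17^4 · 16. (Sign doesn't affect v_p.) So v_17(-1336336) = 4.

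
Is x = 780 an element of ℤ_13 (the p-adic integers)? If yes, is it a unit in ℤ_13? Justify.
x ∈ ℤ_13 but not a unit; v_13(x) = 1 > 0

ℤ_13 = {x ∈ ℚ_13 : v_13(x) ≥ 0} and ℤ_13^× = {x ∈ ℤ_13 : v_13(x) = 0}. Here v_13(780) = v_13(num) − v_13(den) = 1; compare against these criteria.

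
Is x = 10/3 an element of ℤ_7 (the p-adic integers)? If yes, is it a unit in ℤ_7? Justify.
x ∈ ℤ_7^× (unit); v_7(x) = 0

ℤ_7 = {x ∈ ℚ_7 : v_7(x) ≥ 0} and ℤ_7^× = {x ∈ ℤ_7 : v_7(x) = 0}. Here v_7(10/3) = v_7(num) − v_7(den) = 0; compare against these criteria.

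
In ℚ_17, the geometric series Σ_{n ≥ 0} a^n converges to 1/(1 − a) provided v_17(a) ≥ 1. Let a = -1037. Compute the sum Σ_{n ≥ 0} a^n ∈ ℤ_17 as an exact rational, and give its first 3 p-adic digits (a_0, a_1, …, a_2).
Σ a^n = 1/(1 − a) = 1/1038;  first 3 digits = (1, 7, 11)

v_17(a) = 1 ≥ 1, so the series converges in ℤ_17 to 1/(1 − a) = 1/(1 − (-1037)) = 1/1038. Expand this rational in ℤ_17: compute digits iteratively via d_i = x_i mod 17, x_{i+1} = (x_i − d_i)/17. The first 3 digits are (1, 7, 11).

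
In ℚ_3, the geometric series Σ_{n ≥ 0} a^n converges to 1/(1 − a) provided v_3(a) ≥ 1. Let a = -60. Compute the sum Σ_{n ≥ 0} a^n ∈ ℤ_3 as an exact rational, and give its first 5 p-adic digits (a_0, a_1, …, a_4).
Σ a^n = 1/(1 − a) = 1/61;  first 5 digits = (1, 1, 0, 0, 0)

v_3(a) = 1 ≥ 1, so the series converges in ℤ_3 to 1/(1 − a) = 1/(1 − (-60)) = 1/61. Expand this rational in ℤ_3: compute digits iteratively via d_i = x_i mod 3, x_{i+1} = (x_i − d_i)/3. The first 5 digits are (1, 1, 0, 0, 0).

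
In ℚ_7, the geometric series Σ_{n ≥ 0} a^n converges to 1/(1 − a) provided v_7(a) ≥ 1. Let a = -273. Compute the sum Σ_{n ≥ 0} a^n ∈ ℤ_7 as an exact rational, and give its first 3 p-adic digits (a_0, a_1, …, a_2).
Σ a^n = 1/(1 − a) = 1/274;  first 3 digits = (1, 3, 3)

v_7(a) = 1 ≥ 1, so the series converges in ℤ_7 to 1/(1 − a) = 1/(1 − (-273)) = 1/274. Expand this rational in ℤ_7: compute digits iteratively via d_i = x_i mod 7, x_{i+1} = (x_i − d_i)/7. The first 3 digits are (1, 3, 3).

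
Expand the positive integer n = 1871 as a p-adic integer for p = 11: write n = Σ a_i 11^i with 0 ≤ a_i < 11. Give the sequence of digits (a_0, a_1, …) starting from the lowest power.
(a_0, a_1, …) = (1, 5, 4, 1)

Repeated division by 11 gives the digits low-to-high: 1871 = 1 + 5·11^1 + 4·11^2 + 1·11^3. Digit sequence: (1, 5, 4, 1).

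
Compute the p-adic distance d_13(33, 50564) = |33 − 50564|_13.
d_13(33, 50564) = 1/2197

Step 1 — x − y = 33 − 50564 = -50531. Step 2 — v_13(-50531) = 3 (factor: -50531 = −(13^3 · 23); the sign does not affect v_p). Step 3 — |x − y|_13 = 13^{-3} = 1/2197.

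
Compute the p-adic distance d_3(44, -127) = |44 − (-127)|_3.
d_3(44, -127) = 1/9

Step 1 — x − y = 44 − (-127) = 171. Step 2 — v_3(171) = 2 (factor: 171 = (3^2 · 19); the sign does not affect v_p). Step 3 — |x − y|_3 = 3^{-2} = 1/9.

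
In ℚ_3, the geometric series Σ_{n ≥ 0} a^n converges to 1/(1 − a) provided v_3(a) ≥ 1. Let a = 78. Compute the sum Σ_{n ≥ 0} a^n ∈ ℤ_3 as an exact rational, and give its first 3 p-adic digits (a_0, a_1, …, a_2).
Σ a^n = 1/(1 − a) = -1/77;  first 3 digits = (1, 2, 0)

v_3(a) = 1 ≥ 1, so the series converges in ℤ_3 to 1/(1 − a) = 1/(1 − 78) = -1/77. Expand this rational in ℤ_3: compute digits iteratively via d_i = x_i mod 3, x_{i+1} = (x_i − d_i)/3. The first 3 digits are (1, 2, 0).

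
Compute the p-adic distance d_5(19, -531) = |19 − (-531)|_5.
d_5(19, -531) = 1/25

Step 1 — x − y = 19 − (-531) = 550. Step 2 — v_5(550) = 2 (factor: 550 = (5^2 · 22); the sign does not affect v_p). Step 3 — |x − y|_5 = 5^{-2} = 1/25.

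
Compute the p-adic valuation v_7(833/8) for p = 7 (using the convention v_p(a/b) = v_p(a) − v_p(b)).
v_7(833/8) = 2

Factor powers of 7 from the numerator and denominator of the reduced fraction: 833 = 7^2 · 17 and 8 = 7^0 · 8. Apply v_p(a/b) = v_p(a) − v_p(b): v_7(833/8) = 2 − 0 = 2.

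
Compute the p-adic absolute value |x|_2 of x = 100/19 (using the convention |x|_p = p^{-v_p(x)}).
|100/19|_2 = 1/4

Step 1 — compute v_2(x) by factoring powers of 2 out of the numerator and denominator: v_2(100/19) = 2. Step 2 — apply |x|_p = p^{-v_p(x)} = 2^{-2} = 1/4.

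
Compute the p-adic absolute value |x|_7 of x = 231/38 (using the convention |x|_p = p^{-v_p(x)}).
|231/38|_7 = 1/7

Step 1 — compute v_7(x) by factoring powers of 7 out of the numerator and denominator: v_7(231/38) = 1. Step 2 — apply |x|_p = p^{-v_p(x)} = 7^{-1} = 1/7.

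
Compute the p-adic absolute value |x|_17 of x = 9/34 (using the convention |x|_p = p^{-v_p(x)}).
|9/34|_17 = 17

Step 1 — compute v_17(x) by factoring powers of 17 out of the numerator and denominator: v_17(9/34) = -1. Step 2 — apply |x|_p = p^{-v_p(x)} = 17^{1} = 17.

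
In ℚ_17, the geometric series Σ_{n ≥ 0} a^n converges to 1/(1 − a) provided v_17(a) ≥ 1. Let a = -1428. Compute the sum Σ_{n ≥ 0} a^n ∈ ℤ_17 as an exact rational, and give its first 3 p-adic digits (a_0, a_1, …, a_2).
Σ a^n = 1/(1 − a) = 1/1429;  first 3 digits = (1, 1, 13)

v_17(a) = 1 ≥ 1, so the series converges in ℤ_17 to 1/(1 − a) = 1/(1 − (-1428)) = 1/1429. Expand this rational in ℤ_17: compute digits iteratively via d_i = x_i mod 17, x_{i+1} = (x_i − d_i)/17. The first 3 digits are (1, 1, 13).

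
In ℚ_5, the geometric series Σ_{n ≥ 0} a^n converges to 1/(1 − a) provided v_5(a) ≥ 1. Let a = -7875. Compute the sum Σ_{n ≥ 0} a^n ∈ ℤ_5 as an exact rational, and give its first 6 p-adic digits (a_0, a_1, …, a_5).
Σ a^n = 1/(1 − a) = 1/7876;  first 6 digits = (1, 0, 0, 2, 2, 2)

v_5(a) = 3 ≥ 1, so the series converges in ℤ_5 to 1/(1 − a) = 1/(1 − (-7875)) = 1/7876. Expand this rational in ℤ_5: compute digits iteratively via d_i = x_i mod 5, x_{i+1} = (x_i − d_i)/5. The first 6 digits are (1, 0, 0, 2, 2, 2).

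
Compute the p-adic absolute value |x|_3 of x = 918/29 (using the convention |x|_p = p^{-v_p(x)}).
|918/29|_3 = 1/27

Step 1 — compute v_3(x) by factoring powers of 3 out of the numerator and denominator: v_3(918/29) = 3. Step 2 — apply |x|_p = p^{-v_p(x)} = 3^{-3} = 1/27.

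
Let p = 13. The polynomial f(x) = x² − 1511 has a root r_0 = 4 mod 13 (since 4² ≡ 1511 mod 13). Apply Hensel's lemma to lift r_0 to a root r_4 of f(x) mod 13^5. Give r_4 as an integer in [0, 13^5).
r_4 = 294948 (mod 371293)

Hensel's recurrence: r_{i+1} = r_i − f(r_i)·(f′(r_i))^{-1} mod 13^{i+2}, with f′(x) = 2x. Iterate:
  r_0 = 4 (mod 13)
  r_1 = 43 (mod 169)
  r_2 = 550 (mod 2197)
  r_3 = 9338 (mod 28561)
  r_4 = 294948 (mod 371293)
Final: r_4 = 294948, and one checks f(r_4) ≡ 0 mod 13^5.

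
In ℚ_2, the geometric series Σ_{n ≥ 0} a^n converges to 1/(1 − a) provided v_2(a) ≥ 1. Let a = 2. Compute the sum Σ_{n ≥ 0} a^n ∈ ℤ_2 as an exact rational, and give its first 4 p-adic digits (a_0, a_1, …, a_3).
Σ a^n = 1/(1 − a) = -1;  first 4 digits = (1, 1, 1, 1)

v_2(a) = 1 ≥ 1, so the series converges in ℤ_2 to 1/(1 − a) = 1/(1 − 2) = -1. Expand this rational in ℤ_2: compute digits iteratively via d_i = x_i mod 2, x_{i+1} = (x_i − d_i)/2. The first 4 digits are (1, 1, 1, 1).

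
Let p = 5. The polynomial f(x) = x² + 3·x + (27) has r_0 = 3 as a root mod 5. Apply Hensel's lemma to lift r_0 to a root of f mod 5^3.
r_2 = 23 (mod 125)

Hensel: r_{i+1} = r_i − f(r_i)·(f′(r_i))^{-1} mod 5^{i+2}, f′(x) = 2x + 3. Iterate:
  r_0 = 3 (mod 5)
  r_1 = 23 (mod 25)
  r_2 = 23 (mod 125)
Final: r = 23 satisfies f(r) ≡ 0 mod 5^3.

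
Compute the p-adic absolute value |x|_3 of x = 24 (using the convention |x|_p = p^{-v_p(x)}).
|24|_3 = 1/3

Step 1 — compute v_3(x) by factoring powers of 3 out of the numerator and denominator: v_3(24) = 1. Step 2 — apply |x|_p = p^{-v_p(x)} = 3^{-1} = 1/3.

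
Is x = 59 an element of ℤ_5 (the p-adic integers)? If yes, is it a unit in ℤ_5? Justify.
x ∈ ℤ_5^× (unit); v_5(x) = 0

ℤ_5 = {x ∈ ℚ_5 : v_5(x) ≥ 0} and ℤ_5^× = {x ∈ ℤ_5 : v_5(x) = 0}. Here v_5(59) = v_5(num) − v_5(den) = 0; compare against these criteria.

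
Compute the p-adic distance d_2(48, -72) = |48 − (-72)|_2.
d_2(48, -72) = 1/8

Step 1 — x − y = 48 − (-72) = 120. Step 2 — v_2(120) = 3 (factor: 120 = (2^3 · 15); the sign does not affect v_p). Step 3 — |x − y|_2 = 2^{-3} = 1/8.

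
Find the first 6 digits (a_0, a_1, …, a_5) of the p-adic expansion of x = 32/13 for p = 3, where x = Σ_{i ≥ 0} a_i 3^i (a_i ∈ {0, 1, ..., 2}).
(a_0, …, a_5) = (2, 2, 1, 2, 1, 1)

v_3(32/13) = 0 (numerator and denominator both coprime to 3), so x ∈ ℤ_3^×. Compute digits iteratively via a_i = x_i mod 3, x_{i+1} = (x_i − a_i)/3, with x_0 = x:
  x_0 = 32/13;  a_0 = 2;  x_1 = (x_0 − 2)/3 = 2/13
  x_1 = 2/13;  a_1 = 2;  x_2 = (x_1 − 2)/3 = -8/13
  x_2 = -8/13;  a_2 = 1;  x_3 = (x_2 − 1)/3 = -7/13
  x_3 = -7/13;  a_3 = 2;  x_4 = (x_3 − 2)/3 = -11/13
  x_4 = -11/13;  a_4 = 1;  x_5 = (x_4 − 1)/3 = -8/13
  x_5 = -8/13;  a_5 = 1;  x_6 = (x_5 − 1)/3 = -7/13
Digits: (2, 2, 1, 2, 1, 1).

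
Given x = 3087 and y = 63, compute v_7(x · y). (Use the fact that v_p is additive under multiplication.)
v_7(194481) = 4

v_p(x) = 3 (factor: 3087 = 7^3 · 9); v_p(y) = 1 (factor: 63 = 7^1 · 9). Additivity: v_p(xy) = v_p(x) + v_p(y) = 3 + 1 = 4. (Direct check: xy = 194481 = 7^4 · (81).)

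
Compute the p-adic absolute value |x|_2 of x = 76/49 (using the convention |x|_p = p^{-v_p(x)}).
|76/49|_2 = 1/4

Step 1 — compute v_2(x) by factoring powers of 2 out of the numerator and denominator: v_2(76/49) = 2. Step 2 — apply |x|_p = p^{-v_p(x)} = 2^{-2} = 1/4.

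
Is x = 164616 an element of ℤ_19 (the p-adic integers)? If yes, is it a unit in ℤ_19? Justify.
x ∈ ℤ_19 but not a unit; v_19(x) = 3 > 0

ℤ_19 = {x ∈ ℚ_19 : v_19(x) ≥ 0} and ℤ_19^× = {x ∈ ℤ_19 : v_19(x) = 0}. Here v_19(164616) = v_19(num) − v_19(den) = 3; compare against these criteria.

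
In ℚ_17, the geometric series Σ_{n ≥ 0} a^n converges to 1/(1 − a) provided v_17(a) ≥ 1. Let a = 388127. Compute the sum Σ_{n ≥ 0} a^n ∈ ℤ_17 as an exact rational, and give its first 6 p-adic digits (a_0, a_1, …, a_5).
Σ a^n = 1/(1 − a) = -1/388126;  first 6 digits = (1, 0, 0, 11, 4, 0)

v_17(a) = 3 ≥ 1, so the series converges in ℤ_17 to 1/(1 − a) = 1/(1 − 388127) = -1/388126. Expand this rational in ℤ_17: compute digits iteratively via d_i = x_i mod 17, x_{i+1} = (x_i − d_i)/17. The first 6 digits are (1, 0, 0, 11, 4, 0).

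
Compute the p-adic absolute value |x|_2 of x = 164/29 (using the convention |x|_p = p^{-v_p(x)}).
|164/29|_2 = 1/4

Step 1 — compute v_2(x) by factoring powers of 2 out of the numerator and denominator: v_2(164/29) = 2. Step 2 — apply |x|_p = p^{-v_p(x)} = 2^{-2} = 1/4.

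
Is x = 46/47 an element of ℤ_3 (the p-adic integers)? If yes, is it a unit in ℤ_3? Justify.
x ∈ ℤ_3^× (unit); v_3(x) = 0

ℤ_3 = {x ∈ ℚ_3 : v_3(x) ≥ 0} and ℤ_3^× = {x ∈ ℤ_3 : v_3(x) = 0}. Here v_3(46/47) = v_3(num) − v_3(den) = 0; compare against these criteria.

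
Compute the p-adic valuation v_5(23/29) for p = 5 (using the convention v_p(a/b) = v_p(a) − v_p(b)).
v_5(23/29) = 0

Factor powers of 5 from the numerator and denominator of the reduced fraction: 23 = 5^0 · 23 and 29 = 5^0 · 29. Apply v_p(a/b) = v_p(a) − v_p(b): v_5(23/29) = 0 − 0 = 0.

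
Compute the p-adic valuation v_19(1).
v_19(1) = 0

v_19(n) is the largest exponent k such that 19^k divides n. Factor out: 1 = 19^0 · 1. (Sign doesn't affect v_p.) So v_19(1) = 0.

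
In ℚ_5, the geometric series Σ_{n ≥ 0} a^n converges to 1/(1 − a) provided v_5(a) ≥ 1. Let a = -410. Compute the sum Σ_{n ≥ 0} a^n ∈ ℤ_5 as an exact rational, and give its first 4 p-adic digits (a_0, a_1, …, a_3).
Σ a^n = 1/(1 − a) = 1/411;  first 4 digits = (1, 3, 2, 3)

v_5(a) = 1 ≥ 1, so the series converges in ℤ_5 to 1/(1 − a) = 1/(1 − (-410)) = 1/411. Expand this rational in ℤ_5: compute digits iteratively via d_i = x_i mod 5, x_{i+1} = (x_i − d_i)/5. The first 4 digits are (1, 3, 2, 3).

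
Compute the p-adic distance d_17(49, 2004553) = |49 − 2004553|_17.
d_17(49, 2004553) = 1/83521

Step 1 — x − y = 49 − 2004553 = -2004504. Step 2 — v_17(-2004504) = 4 (factor: -2004504 = −(17^4 · 24); the sign does not affect v_p). Step 3 — |x − y|_17 = 17^{-4} = 1/83521.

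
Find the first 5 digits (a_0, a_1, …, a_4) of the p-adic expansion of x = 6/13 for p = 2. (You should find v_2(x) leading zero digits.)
(a_0, …, a_4) = (0, 1, 1, 1, 1)

v_2(6/13) = 1, so a_0 = ... = a_0 = 0. Factor out: x = 2^1 · u with u = 3/13 a unit in ℤ_2. Expand u iteratively via a_{v+i} = u_i mod 2, u_{i+1} = (u_i − a_{v+i})/2:
  u_0 = 3/13;  a_1 = 1;  u_1 = (u_0 − 1)/2 = -5/13
  u_1 = -5/13;  a_2 = 1;  u_2 = (u_1 − 1)/2 = -9/13
  u_2 = -9/13;  a_3 = 1;  u_3 = (u_2 − 1)/2 = -11/13
  u_3 = -11/13;  a_4 = 1;  u_4 = (u_3 − 1)/2 = -12/13
Digits: (0, 1, 1, 1, 1).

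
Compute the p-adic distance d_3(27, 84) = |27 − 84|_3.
d_3(27, 84) = 1/3

Step 1 — x − y = 27 − 84 = -57. Step 2 — v_3(-57) = 1 (factor: -57 = −(3^1 · 19); the sign does not affect v_p). Step 3 — |x − y|_3 = 3^{-1} = 1/3.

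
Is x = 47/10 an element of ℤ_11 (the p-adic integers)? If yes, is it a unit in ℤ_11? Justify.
x ∈ ℤ_11^× (unit); v_11(x) = 0

ℤ_11 = {x ∈ ℚ_11 : v_11(x) ≥ 0} and ℤ_11^× = {x ∈ ℤ_11 : v_11(x) = 0}. Here v_11(47/10) = v_11(num) − v_11(den) = 0; compare against these criteria.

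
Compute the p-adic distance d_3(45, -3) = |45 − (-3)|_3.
d_3(45, -3) = 1/3

Step 1 — x − y = 45 − (-3) = 48. Step 2 — v_3(48) = 1 (factor: 48 = (3^1 · 16); the sign does not affect v_p). Step 3 — |x − y|_3 = 3^{-1} = 1/3.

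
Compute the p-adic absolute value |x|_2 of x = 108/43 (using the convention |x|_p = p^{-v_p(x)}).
|108/43|_2 = 1/4

Step 1 — compute v_2(x) by factoring powers of 2 out of the numerator and denominator: v_2(108/43) = 2. Step 2 — apply |x|_p = p^{-v_p(x)} = 2^{-2} = 1/4.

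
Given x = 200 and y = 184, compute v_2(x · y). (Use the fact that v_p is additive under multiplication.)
v_2(36800) = 6

v_p(x) = 3 (factor: 200 = 2^3 · 25); v_p(y) = 3 (factor: 184 = 2^3 · 23). Additivity: v_p(xy) = v_p(x) + v_p(y) = 3 + 3 = 6. (Direct check: xy = 36800 = 2^6 · (575).)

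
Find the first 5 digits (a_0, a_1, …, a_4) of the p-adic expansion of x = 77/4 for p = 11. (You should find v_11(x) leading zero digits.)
(a_0, …, a_4) = (0, 10, 2, 8, 2)

v_11(77/4) = 1, so a_0 = ... = a_0 = 0. Factor out: x = 11^1 · u with u = 7/4 a unit in ℤ_11. Expand u iteratively via a_{v+i} = u_i mod 11, u_{i+1} = (u_i − a_{v+i})/11:
  u_0 = 7/4;  a_1 = 10;  u_1 = (u_0 − 10)/11 = -3/4
  u_1 = -3/4;  a_2 = 2;  u_2 = (u_1 − 2)/11 = -1/4
  u_2 = -1/4;  a_3 = 8;  u_3 = (u_2 − 8)/11 = -3/4
  u_3 = -3/4;  a_4 = 2;  u_4 = (u_3 − 2)/11 = -1/4
Digits: (0, 10, 2, 8, 2).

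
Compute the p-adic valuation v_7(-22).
v_7(-22) = 0

v_7(n) is the largest exponent k such that 7^k divides n. Factor out: -22 = -7^0 · 22. (Sign doesn't affect v_p.) So v_7(-22) = 0.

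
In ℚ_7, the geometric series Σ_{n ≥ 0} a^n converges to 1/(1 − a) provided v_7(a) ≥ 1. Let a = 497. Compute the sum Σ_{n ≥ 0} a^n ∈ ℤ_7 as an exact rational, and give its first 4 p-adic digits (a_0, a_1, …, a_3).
Σ a^n = 1/(1 − a) = -1/496;  first 4 digits = (1, 1, 4, 1)

v_7(a) = 1 ≥ 1, so the series converges in ℤ_7 to 1/(1 − a) = 1/(1 − 497) = -1/496. Expand this rational in ℤ_7: compute digits iteratively via d_i = x_i mod 7, x_{i+1} = (x_i − d_i)/7. The first 4 digits are (1, 1, 4, 1).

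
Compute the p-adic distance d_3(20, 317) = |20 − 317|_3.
d_3(20, 317) = 1/27

Step 1 — x − y = 20 − 317 = -297. Step 2 — v_3(-297) = 3 (factor: -297 = −(3^3 · 11); the sign does not affect v_p). Step 3 — |x − y|_3 = 3^{-3} = 1/27.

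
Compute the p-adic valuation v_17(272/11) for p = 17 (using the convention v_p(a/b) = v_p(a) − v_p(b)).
v_17(272/11) = 1

Factor powers of 17 from the numerator and denominator of the reduced fraction: 272 = 17^1 · 16 and 11 = 17^0 · 11. Apply v_p(a/b) = v_p(a) − v_p(b): v_17(272/11) = 1 − 0 = 1.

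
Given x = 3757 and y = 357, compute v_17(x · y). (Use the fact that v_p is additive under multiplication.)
v_17(1341249) = 3

v_p(x) = 2 (factor: 3757 = 17^2 · 13); v_p(y) = 1 (factor: 357 = 17^1 · 21). Additivity: v_p(xy) = v_p(x) + v_p(y) = 2 + 1 = 3. (Direct check: xy = 1341249 = 17^3 · (273).)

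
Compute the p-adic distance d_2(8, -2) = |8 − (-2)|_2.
d_2(8, -2) = 1/2

Step 1 — x − y = 8 − (-2) = 10. Step 2 — v_2(10) = 1 (factor: 10 = (2^1 · 5); the sign does not affect v_p). Step 3 — |x − y|_2 = 2^{-1} = 1/2.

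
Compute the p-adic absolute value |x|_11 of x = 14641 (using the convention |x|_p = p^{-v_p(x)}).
|14641|_11 = 1/14641

Step 1 — compute v_11(x) by factoring powers of 11 out of the numerator and denominator: v_11(14641) = 4. Step 2 — apply |x|_p = p^{-v_p(x)} = 11^{-4} = 1/14641.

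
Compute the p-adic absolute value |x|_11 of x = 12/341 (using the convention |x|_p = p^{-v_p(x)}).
|12/341|_11 = 11

Step 1 — compute v_11(x) by factoring powers of 11 out of the numerator and denominator: v_11(12/341) = -1. Step 2 — apply |x|_p = p^{-v_p(x)} = 11^{1} = 11.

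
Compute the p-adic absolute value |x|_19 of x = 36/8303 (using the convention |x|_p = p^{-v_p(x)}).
|36/8303|_19 = 361

Step 1 — compute v_19(x) by factoring powers of 19 out of the numerator and denominator: v_19(36/8303) = -2. Step 2 — apply |x|_p = p^{-v_p(x)} = 19^{2} = 361.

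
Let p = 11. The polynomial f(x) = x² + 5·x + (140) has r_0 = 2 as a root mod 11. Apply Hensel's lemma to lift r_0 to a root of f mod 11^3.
r_2 = 805 (mod 1331)

Hensel: r_{i+1} = r_i − f(r_i)·(f′(r_i))^{-1} mod 11^{i+2}, f′(x) = 2x + 5. Iterate:
  r_0 = 2 (mod 11)
  r_1 = 79 (mod 121)
  r_2 = 805 (mod 1331)
Final: r = 805 satisfies f(r) ≡ 0 mod 11^3.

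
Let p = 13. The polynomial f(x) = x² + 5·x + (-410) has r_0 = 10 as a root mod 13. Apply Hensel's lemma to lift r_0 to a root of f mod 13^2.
r_1 = 88 (mod 169)

Hensel: r_{i+1} = r_i − f(r_i)·(f′(r_i))^{-1} mod 13^{i+2}, f′(x) = 2x + 5. Iterate:
  r_0 = 10 (mod 13)
  r_1 = 88 (mod 169)
Final: r = 88 satisfies f(r) ≡ 0 mod 13^2.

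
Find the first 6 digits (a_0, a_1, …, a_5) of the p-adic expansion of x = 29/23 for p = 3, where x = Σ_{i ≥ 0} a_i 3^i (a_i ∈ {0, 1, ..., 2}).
(a_0, …, a_5) = (1, 1, 1, 1, 2, 1)

v_3(29/23) = 0 (numerator and denominator both coprime to 3), so x ∈ ℤ_3^×. Compute digits iteratively via a_i = x_i mod 3, x_{i+1} = (x_i − a_i)/3, with x_0 = x:
  x_0 = 29/23;  a_0 = 1;  x_1 = (x_0 − 1)/3 = 2/23
  x_1 = 2/23;  a_1 = 1;  x_2 = (x_1 − 1)/3 = -7/23
  x_2 = -7/23;  a_2 = 1;  x_3 = (x_2 − 1)/3 = -10/23
  x_3 = -10/23;  a_3 = 1;  x_4 = (x_3 − 1)/3 = -11/23
  x_4 = -11/23;  a_4 = 2;  x_5 = (x_4 − 2)/3 = -19/23
  x_5 = -19/23;  a_5 = 1;  x_6 = (x_5 − 1)/3 = -14/23
Digits: (1, 1, 1, 1, 2, 1).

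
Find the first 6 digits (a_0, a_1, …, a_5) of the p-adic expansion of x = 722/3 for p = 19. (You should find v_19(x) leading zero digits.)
(a_0, …, a_5) = (0, 0, 7, 6, 6, 6)

v_19(722/3) = 2, so a_0 = ... = a_1 = 0. Factor out: x = 19^2 · u with u = 2/3 a unit in ℤ_19. Expand u iteratively via a_{v+i} = u_i mod 19, u_{i+1} = (u_i − a_{v+i})/19:
  u_0 = 2/3;  a_2 = 7;  u_1 = (u_0 − 7)/19 = -1/3
  u_1 = -1/3;  a_3 = 6;  u_2 = (u_1 − 6)/19 = -1/3
  u_2 = -1/3;  a_4 = 6;  u_3 = (u_2 − 6)/19 = -1/3
  u_3 = -1/3;  a_5 = 6;  u_4 = (u_3 − 6)/19 = -1/3
Digits: (0, 0, 7, 6, 6, 6).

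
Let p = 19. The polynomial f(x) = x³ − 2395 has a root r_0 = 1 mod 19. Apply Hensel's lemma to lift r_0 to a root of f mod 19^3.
r_2 = 1882 (mod 6859)

Hensel: r_{i+1} = r_i − f(r_i)/f′(r_i) mod 19^{i+2}, where f′(x) = 3x². Iterate:
  r_0 = 1 (mod 19)
  r_1 = 77 (mod 361)
  r_2 = 1882 (mod 6859)
Final: r = 1882 with f(r) ≡ 0 mod 19^3.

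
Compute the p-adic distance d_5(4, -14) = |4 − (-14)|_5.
d_5(4, -14) = 1

Step 1 — x − y = 4 − (-14) = 18. Step 2 — v_5(18) = 0 (factor: 18 = (5^0 · 18); the sign does not affect v_p). Step 3 — |x − y|_5 = 5^{0} = 1.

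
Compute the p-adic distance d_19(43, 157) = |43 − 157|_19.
d_19(43, 157) = 1/19

Step 1 — x − y = 43 − 157 = -114. Step 2 — v_19(-114) = 1 (factor: -114 = −(19^1 · 6); the sign does not affect v_p). Step 3 — |x − y|_19 = 19^{-1} = 1/19.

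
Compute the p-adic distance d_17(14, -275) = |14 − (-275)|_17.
d_17(14, -275) = 1/289

Step 1 — x − y = 14 − (-275) = 289. Step 2 — v_17(289) = 2 (factor: 289 = (17^2 · 1); the sign does not affect v_p). Step 3 — |x − y|_17 = 17^{-2} = 1/289.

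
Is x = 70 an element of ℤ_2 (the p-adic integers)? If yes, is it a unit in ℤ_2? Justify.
x ∈ ℤ_2 but not a unit; v_2(x) = 1 > 0

ℤ_2 = {x ∈ ℚ_2 : v_2(x) ≥ 0} and ℤ_2^× = {x ∈ ℤ_2 : v_2(x) = 0}. Here v_2(70) = v_2(num) − v_2(den) = 1; compare against these criteria.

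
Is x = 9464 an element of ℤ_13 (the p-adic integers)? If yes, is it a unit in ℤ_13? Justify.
x ∈ ℤ_13 but not a unit; v_13(x) = 2 > 0

ℤ_13 = {x ∈ ℚ_13 : v_13(x) ≥ 0} and ℤ_13^× = {x ∈ ℤ_13 : v_13(x) = 0}. Here v_13(9464) = v_13(num) − v_13(den) = 2; compare against these criteria.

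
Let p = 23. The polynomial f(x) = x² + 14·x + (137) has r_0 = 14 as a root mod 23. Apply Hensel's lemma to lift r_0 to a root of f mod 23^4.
r_3 = 246528 (mod 279841)

Hensel: r_{i+1} = r_i − f(r_i)·(f′(r_i))^{-1} mod 23^{i+2}, f′(x) = 2x + 14. Iterate:
  r_0 = 14 (mod 23)
  r_1 = 14 (mod 529)
  r_2 = 3188 (mod 12167)
  r_3 = 246528 (mod 279841)
Final: r = 246528 satisfies f(r) ≡ 0 mod 23^4.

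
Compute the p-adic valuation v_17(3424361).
v_17(3424361) = 4

v_17(n) is the largest exponent k such that 17^k divides n. Factor out: 3424361 = 17^4 · 41. (Sign doesn't affect v_p.) So v_17(3424361) = 4.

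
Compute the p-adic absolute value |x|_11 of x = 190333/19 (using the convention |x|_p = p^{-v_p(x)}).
|190333/19|_11 = 1/14641

Step 1 — compute v_11(x) by factoring powers of 11 out of the numerator and denominator: v_11(190333/19) = 4. Step 2 — apply |x|_p = p^{-v_p(x)} = 11^{-4} = 1/14641.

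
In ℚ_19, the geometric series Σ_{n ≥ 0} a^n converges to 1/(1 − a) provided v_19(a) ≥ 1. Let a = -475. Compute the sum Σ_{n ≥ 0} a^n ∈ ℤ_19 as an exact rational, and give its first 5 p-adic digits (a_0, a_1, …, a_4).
Σ a^n = 1/(1 − a) = 1/476;  first 5 digits = (1, 13, 15, 6, 0)

v_19(a) = 1 ≥ 1, so the series converges in ℤ_19 to 1/(1 − a) = 1/(1 − (-475)) = 1/476. Expand this rational in ℤ_19: compute digits iteratively via d_i = x_i mod 19, x_{i+1} = (x_i − d_i)/19. The first 5 digits are (1, 13, 15, 6, 0).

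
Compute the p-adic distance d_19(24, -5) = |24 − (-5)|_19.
d_19(24, -5) = 1

Step 1 — x − y = 24 − (-5) = 29. Step 2 — v_19(29) = 0 (factor: 29 = (19^0 · 29); the sign does not affect v_p). Step 3 — |x − y|_19 = 19^{0} = 1.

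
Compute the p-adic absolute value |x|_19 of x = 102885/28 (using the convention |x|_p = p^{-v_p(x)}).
|102885/28|_19 = 1/6859

Step 1 — compute v_19(x) by factoring powers of 19 out of the numerator and denominator: v_19(102885/28) = 3. Step 2 — apply |x|_p = p^{-v_p(x)} = 19^{-3} = 1/6859.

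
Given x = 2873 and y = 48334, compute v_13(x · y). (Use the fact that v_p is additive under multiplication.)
v_13(138863582) = 5

v_p(x) = 2 (factor: 2873 = 13^2 · 17); v_p(y) = 3 (factor: 48334 = 13^3 · 22). Additivity: v_p(xy) = v_p(x) + v_p(y) = 2 + 3 = 5. (Direct check: xy = 138863582 = 13^5 · (374).)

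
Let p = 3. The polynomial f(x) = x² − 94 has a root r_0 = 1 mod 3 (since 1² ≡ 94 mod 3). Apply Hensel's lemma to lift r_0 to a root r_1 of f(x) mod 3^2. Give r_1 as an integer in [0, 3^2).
r_1 = 7 (mod 9)

Hensel's recurrence: r_{i+1} = r_i − f(r_i)·(f′(r_i))^{-1} mod 3^{i+2}, with f′(x) = 2x. Iterate:
  r_0 = 1 (mod 3)
  r_1 = 7 (mod 9)
Final: r_1 = 7, and one checks f(r_1) ≡ 0 mod 3^2.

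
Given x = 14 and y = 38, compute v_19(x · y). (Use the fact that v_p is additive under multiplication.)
v_19(532) = 1

v_p(x) = 0 (factor: 14 = 19^0 · 14); v_p(y) = 1 (factor: 38 = 19^1 · 2). Additivity: v_p(xy) = v_p(x) + v_p(y) = 0 + 1 = 1. (Direct check: xy = 532 = 19^1 · (28).)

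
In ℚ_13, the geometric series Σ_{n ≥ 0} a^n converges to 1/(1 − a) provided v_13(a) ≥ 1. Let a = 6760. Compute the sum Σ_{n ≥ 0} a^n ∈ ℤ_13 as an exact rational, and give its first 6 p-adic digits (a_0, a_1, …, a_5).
Σ a^n = 1/(1 − a) = -1/6759;  first 6 digits = (1, 0, 1, 3, 1, 6)

v_13(a) = 2 ≥ 1, so the series converges in ℤ_13 to 1/(1 − a) = 1/(1 − 6760) = -1/6759. Expand this rational in ℤ_13: compute digits iteratively via d_i = x_i mod 13, x_{i+1} = (x_i − d_i)/13. The first 6 digits are (1, 0, 1, 3, 1, 6).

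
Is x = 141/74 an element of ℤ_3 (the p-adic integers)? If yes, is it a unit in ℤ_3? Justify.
x ∈ ℤ_3 but not a unit; v_3(x) = 1 > 0

ℤ_3 = {x ∈ ℚ_3 : v_3(x) ≥ 0} and ℤ_3^× = {x ∈ ℤ_3 : v_3(x) = 0}. Here v_3(141/74) = v_3(num) − v_3(den) = 1; compare against these criteria.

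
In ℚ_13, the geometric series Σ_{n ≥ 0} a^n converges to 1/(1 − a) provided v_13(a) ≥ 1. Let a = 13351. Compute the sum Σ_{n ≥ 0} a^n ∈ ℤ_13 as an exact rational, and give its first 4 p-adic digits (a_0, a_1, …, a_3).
Σ a^n = 1/(1 − a) = -1/13350;  first 4 digits = (1, 0, 1, 6)

v_13(a) = 2 ≥ 1, so the series converges in ℤ_13 to 1/(1 − a) = 1/(1 − 13351) = -1/13350. Expand this rational in ℤ_13: compute digits iteratively via d_i = x_i mod 13, x_{i+1} = (x_i − d_i)/13. The first 4 digits are (1, 0, 1, 6).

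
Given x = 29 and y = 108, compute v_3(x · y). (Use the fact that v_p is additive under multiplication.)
v_3(3132) = 3

v_p(x) = 0 (factor: 29 = 3^0 · 29); v_p(y) = 3 (factor: 108 = 3^3 · 4). Additivity: v_p(xy) = v_p(x) + v_p(y) = 0 + 3 = 3. (Direct check: xy = 3132 = 3^3 · (116).)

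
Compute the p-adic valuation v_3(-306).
v_3(-306) = 2

v_3(n) is the largest exponent k such that 3^k divides n. Factor out: -306 = -3^2 · 34. (Sign doesn't affect v_p.) So v_3(-306) = 2.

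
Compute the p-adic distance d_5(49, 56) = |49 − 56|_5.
d_5(49, 56) = 1

Step 1 — x − y = 49 − 56 = -7. Step 2 — v_5(-7) = 0 (factor: -7 = −(5^0 · 7); the sign does not affect v_p). Step 3 — |x − y|_5 = 5^{0} = 1.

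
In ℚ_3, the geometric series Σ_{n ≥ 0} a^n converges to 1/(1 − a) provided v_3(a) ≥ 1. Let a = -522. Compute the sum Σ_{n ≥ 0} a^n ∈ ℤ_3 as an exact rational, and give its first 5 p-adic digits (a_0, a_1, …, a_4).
Σ a^n = 1/(1 − a) = 1/523;  first 5 digits = (1, 0, 2, 1, 0)

v_3(a) = 2 ≥ 1, so the series converges in ℤ_3 to 1/(1 − a) = 1/(1 − (-522)) = 1/523. Expand this rational in ℤ_3: compute digits iteratively via d_i = x_i mod 3, x_{i+1} = (x_i − d_i)/3. The first 5 digits are (1, 0, 2, 1, 0).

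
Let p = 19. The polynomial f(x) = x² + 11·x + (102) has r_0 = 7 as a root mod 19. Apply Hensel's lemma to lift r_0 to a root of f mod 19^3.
r_2 = 2135 (mod 6859)

Hensel: r_{i+1} = r_i − f(r_i)·(f′(r_i))^{-1} mod 19^{i+2}, f′(x) = 2x + 11. Iterate:
  r_0 = 7 (mod 19)
  r_1 = 330 (mod 361)
  r_2 = 2135 (mod 6859)
Final: r = 2135 satisfies f(r) ≡ 0 mod 19^3.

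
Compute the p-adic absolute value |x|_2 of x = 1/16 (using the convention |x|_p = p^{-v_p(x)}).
|1/16|_2 = 16

Step 1 — compute v_2(x) by factoring powers of 2 out of the numerator and denominator: v_2(1/16) = -4. Step 2 — apply |x|_p = p^{-v_p(x)} = 2^{4} = 16.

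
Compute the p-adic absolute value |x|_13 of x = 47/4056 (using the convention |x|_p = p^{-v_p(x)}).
|47/4056|_13 = 169

Step 1 — compute v_13(x) by factoring powers of 13 out of the numerator and denominator: v_13(47/4056) = -2. Step 2 — apply |x|_p = p^{-v_p(x)} = 13^{2} = 169.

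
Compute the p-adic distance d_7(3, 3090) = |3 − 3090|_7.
d_7(3, 3090) = 1/343

Step 1 — x − y = 3 − 3090 = -3087. Step 2 — v_7(-3087) = 3 (factor: -3087 = −(7^3 · 9); the sign does not affect v_p). Step 3 — |x − y|_7 = 7^{-3} = 1/343.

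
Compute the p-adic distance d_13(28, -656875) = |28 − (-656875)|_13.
d_13(28, -656875) = 1/28561

Step 1 — x − y = 28 − (-656875) = 656903. Step 2 — v_13(656903) = 4 (factor: 656903 = (13^4 · 23); the sign does not affect v_p). Step 3 — |x − y|_13 = 13^{-4} = 1/28561.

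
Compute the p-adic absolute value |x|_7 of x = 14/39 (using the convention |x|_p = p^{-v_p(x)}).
|14/39|_7 = 1/7

Step 1 — compute v_7(x) by factoring powers of 7 out of the numerator and denominator: v_7(14/39) = 1. Step 2 — apply |x|_p = p^{-v_p(x)} = 7^{-1} = 1/7.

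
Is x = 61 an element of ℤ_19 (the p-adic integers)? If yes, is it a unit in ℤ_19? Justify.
x ∈ ℤ_19^× (unit); v_19(x) = 0

ℤ_19 = {x ∈ ℚ_19 : v_19(x) ≥ 0} and ℤ_19^× = {x ∈ ℤ_19 : v_19(x) = 0}. Here v_19(61) = v_19(num) − v_19(den) = 0; compare against these criteria.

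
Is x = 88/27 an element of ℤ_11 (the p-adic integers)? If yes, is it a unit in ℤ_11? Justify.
x ∈ ℤ_11 but not a unit; v_11(x) = 1 > 0

ℤ_11 = {x ∈ ℚ_11 : v_11(x) ≥ 0} and ℤ_11^× = {x ∈ ℤ_11 : v_11(x) = 0}. Here v_11(88/27) = v_11(num) − v_11(den) = 1; compare against these criteria.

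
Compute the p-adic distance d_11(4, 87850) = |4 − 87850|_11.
d_11(4, 87850) = 1/14641

Step 1 — x − y = 4 − 87850 = -87846. Step 2 — v_11(-87846) = 4 (factor: -87846 = −(11^4 · 6); the sign does not affect v_p). Step 3 — |x − y|_11 = 11^{-4} = 1/14641.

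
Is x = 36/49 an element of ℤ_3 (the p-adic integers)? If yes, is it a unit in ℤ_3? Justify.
x ∈ ℤ_3 but not a unit; v_3(x) = 2 > 0

ℤ_3 = {x ∈ ℚ_3 : v_3(x) ≥ 0} and ℤ_3^× = {x ∈ ℤ_3 : v_3(x) = 0}. Here v_3(36/49) = v_3(num) − v_3(den) = 2; compare against these criteria.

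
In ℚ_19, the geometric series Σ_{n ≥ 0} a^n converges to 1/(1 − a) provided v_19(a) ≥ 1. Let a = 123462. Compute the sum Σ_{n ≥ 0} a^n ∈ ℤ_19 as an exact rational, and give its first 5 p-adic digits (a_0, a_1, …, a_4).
Σ a^n = 1/(1 − a) = -1/123461;  first 5 digits = (1, 0, 0, 18, 0)

v_19(a) = 3 ≥ 1, so the series converges in ℤ_19 to 1/(1 − a) = 1/(1 − 123462) = -1/123461. Expand this rational in ℤ_19: compute digits iteratively via d_i = x_i mod 19, x_{i+1} = (x_i − d_i)/19. The first 5 digits are (1, 0, 0, 18, 0).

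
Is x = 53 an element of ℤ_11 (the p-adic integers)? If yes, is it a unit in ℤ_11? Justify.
x ∈ ℤ_11^× (unit); v_11(x) = 0

ℤ_11 = {x ∈ ℚ_11 : v_11(x) ≥ 0} and ℤ_11^× = {x ∈ ℤ_11 : v_11(x) = 0}. Here v_11(53) = v_11(num) − v_11(den) = 0; compare against these criteria.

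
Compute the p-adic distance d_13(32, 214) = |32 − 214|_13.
d_13(32, 214) = 1/13

Step 1 — x − y = 32 − 214 = -182. Step 2 — v_13(-182) = 1 (factor: -182 = −(13^1 · 14); the sign does not affect v_p). Step 3 — |x − y|_13 = 13^{-1} = 1/13.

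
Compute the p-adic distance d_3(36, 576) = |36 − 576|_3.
d_3(36, 576) = 1/27

Step 1 — x − y = 36 − 576 = -540. Step 2 — v_3(-540) = 3 (factor: -540 = −(3^3 · 20); the sign does not affect v_p). Step 3 — |x − y|_3 = 3^{-3} = 1/27.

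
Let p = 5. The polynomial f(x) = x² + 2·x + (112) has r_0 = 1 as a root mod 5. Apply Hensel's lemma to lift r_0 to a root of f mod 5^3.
r_2 = 41 (mod 125)

Hensel: r_{i+1} = r_i − f(r_i)·(f′(r_i))^{-1} mod 5^{i+2}, f′(x) = 2x + 2. Iterate:
  r_0 = 1 (mod 5)
  r_1 = 16 (mod 25)
  r_2 = 41 (mod 125)
Final: r = 41 satisfies f(r) ≡ 0 mod 5^3.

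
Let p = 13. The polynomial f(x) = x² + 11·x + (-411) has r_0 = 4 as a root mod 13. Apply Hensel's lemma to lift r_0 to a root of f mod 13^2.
r_1 = 147 (mod 169)

Hensel: r_{i+1} = r_i − f(r_i)·(f′(r_i))^{-1} mod 13^{i+2}, f′(x) = 2x + 11. Iterate:
  r_0 = 4 (mod 13)
  r_1 = 147 (mod 169)
Final: r = 147 satisfies f(r) ≡ 0 mod 13^2.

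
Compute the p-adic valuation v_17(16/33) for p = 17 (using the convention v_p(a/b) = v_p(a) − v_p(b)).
v_17(16/33) = 0

Factor powers of 17 from the numerator and denominator of the reduced fraction: 16 = 17^0 · 16 and 33 = 17^0 · 33. Apply v_p(a/b) = v_p(a) − v_p(b): v_17(16/33) = 0 − 0 = 0.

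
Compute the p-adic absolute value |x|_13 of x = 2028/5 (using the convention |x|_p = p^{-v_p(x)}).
|2028/5|_13 = 1/169

Step 1 — compute v_13(x) by factoring powers of 13 out of the numerator and denominator: v_13(2028/5) = 2. Step 2 — apply |x|_p = p^{-v_p(x)} = 13^{-2} = 1/169.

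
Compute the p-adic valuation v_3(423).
v_3(423) = 2

v_3(n) is the largest exponent k such that 3^k divides n. Factor out: 423 = 3^2 · 47. (Sign doesn't affect v_p.) So v_3(423) = 2.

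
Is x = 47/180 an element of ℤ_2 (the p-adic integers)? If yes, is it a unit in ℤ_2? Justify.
x ∉ ℤ_2 (v_2(x) = -2 < 0)

ℤ_2 = {x ∈ ℚ_2 : v_2(x) ≥ 0} and ℤ_2^× = {x ∈ ℤ_2 : v_2(x) = 0}. Here v_2(47/180) = v_2(num) − v_2(den) = -2; compare against these criteria.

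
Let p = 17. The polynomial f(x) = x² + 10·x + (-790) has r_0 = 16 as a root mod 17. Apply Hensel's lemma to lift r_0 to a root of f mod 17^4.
r_3 = 67183 (mod 83521)

Hensel: r_{i+1} = r_i − f(r_i)·(f′(r_i))^{-1} mod 17^{i+2}, f′(x) = 2x + 10. Iterate:
  r_0 = 16 (mod 17)
  r_1 = 135 (mod 289)
  r_2 = 3314 (mod 4913)
  r_3 = 67183 (mod 83521)
Final: r = 67183 satisfies f(r) ≡ 0 mod 17^4.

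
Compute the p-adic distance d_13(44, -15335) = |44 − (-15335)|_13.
d_13(44, -15335) = 1/2197

Step 1 — x − y = 44 − (-15335) = 15379. Step 2 — v_13(15379) = 3 (factor: 15379 = (13^3 · 7); the sign does not affect v_p). Step 3 — |x − y|_13 = 13^{-3} = 1/2197.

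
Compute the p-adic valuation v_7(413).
v_7(413) = 1

v_7(n) is the largest exponent k such that 7^k divides n. Factor out: 413 = 7^1 · 59. (Sign doesn't affect v_p.) So v_7(413) = 1.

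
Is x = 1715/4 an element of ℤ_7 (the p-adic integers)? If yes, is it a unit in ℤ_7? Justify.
x ∈ ℤ_7 but not a unit; v_7(x) = 3 > 0

ℤ_7 = {x ∈ ℚ_7 : v_7(x) ≥ 0} and ℤ_7^× = {x ∈ ℤ_7 : v_7(x) = 0}. Here v_7(1715/4) = v_7(num) − v_7(den) = 3; compare against these criteria.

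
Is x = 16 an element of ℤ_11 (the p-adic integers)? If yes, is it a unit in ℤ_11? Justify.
x ∈ ℤ_11^× (unit); v_11(x) = 0

ℤ_11 = {x ∈ ℚ_11 : v_11(x) ≥ 0} and ℤ_11^× = {x ∈ ℤ_11 : v_11(x) = 0}. Here v_11(16) = v_11(num) − v_11(den) = 0; compare against these criteria.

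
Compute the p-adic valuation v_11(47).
v_11(47) = 0

v_11(n) is the largest exponent k such that 11^k divides n. Factor out: 47 = 11^0 · 47. (Sign doesn't affect v_p.) So v_11(47) = 0.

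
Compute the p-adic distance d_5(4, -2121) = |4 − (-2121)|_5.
d_5(4, -2121) = 1/125

Step 1 — x − y = 4 − (-2121) = 2125. Step 2 — v_5(2125) = 3 (factor: 2125 = (5^3 · 17); the sign does not affect v_p). Step 3 — |x − y|_5 = 5^{-3} = 1/125.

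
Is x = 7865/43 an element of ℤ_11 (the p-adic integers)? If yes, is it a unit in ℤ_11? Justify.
x ∈ ℤ_11 but not a unit; v_11(x) = 2 > 0

ℤ_11 = {x ∈ ℚ_11 : v_11(x) ≥ 0} and ℤ_11^× = {x ∈ ℤ_11 : v_11(x) = 0}. Here v_11(7865/43) = v_11(num) − v_11(den) = 2; compare against these criteria.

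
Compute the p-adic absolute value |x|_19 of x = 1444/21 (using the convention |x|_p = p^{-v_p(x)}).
|1444/21|_19 = 1/361

Step 1 — compute v_19(x) by factoring powers of 19 out of the numerator and denominator: v_19(1444/21) = 2. Step 2 — apply |x|_p = p^{-v_p(x)} = 19^{-2} = 1/361.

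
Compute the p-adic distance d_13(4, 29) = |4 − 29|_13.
d_13(4, 29) = 1

Step 1 — x − y = 4 − 29 = -25. Step 2 — v_13(-25) = 0 (factor: -25 = −(13^0 · 25); the sign does not affect v_p). Step 3 — |x − y|_13 = 13^{0} = 1.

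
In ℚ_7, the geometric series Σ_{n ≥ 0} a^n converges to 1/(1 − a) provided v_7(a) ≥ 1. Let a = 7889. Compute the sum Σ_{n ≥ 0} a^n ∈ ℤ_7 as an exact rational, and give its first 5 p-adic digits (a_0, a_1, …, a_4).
Σ a^n = 1/(1 − a) = -1/7888;  first 5 digits = (1, 0, 0, 2, 3)

v_7(a) = 3 ≥ 1, so the series converges in ℤ_7 to 1/(1 − a) = 1/(1 − 7889) = -1/7888. Expand this rational in ℤ_7: compute digits iteratively via d_i = x_i mod 7, x_{i+1} = (x_i − d_i)/7. The first 5 digits are (1, 0, 0, 2, 3).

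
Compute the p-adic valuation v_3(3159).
v_3(3159) = 5

v_3(n) is the largest exponent k such that 3^k divides n. Factor out: 3159 = 3^5 · 13. (Sign doesn't affect v_p.) So v_3(3159) = 5.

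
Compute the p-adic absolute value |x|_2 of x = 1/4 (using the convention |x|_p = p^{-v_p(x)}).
|1/4|_2 = 4

Step 1 — compute v_2(x) by factoring powers of 2 out of the numerator and denominator: v_2(1/4) = -2. Step 2 — apply |x|_p = p^{-v_p(x)} = 2^{2} = 4.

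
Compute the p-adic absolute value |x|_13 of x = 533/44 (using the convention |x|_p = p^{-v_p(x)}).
|533/44|_13 = 1/13

Step 1 — compute v_13(x) by factoring powers of 13 out of the numerator and denominator: v_13(533/44) = 1. Step 2 — apply |x|_p = p^{-v_p(x)} = 13^{-1} = 1/13.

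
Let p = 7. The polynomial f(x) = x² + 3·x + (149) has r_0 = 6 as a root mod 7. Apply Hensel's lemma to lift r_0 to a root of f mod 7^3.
r_2 = 195 (mod 343)

Hensel: r_{i+1} = r_i − f(r_i)·(f′(r_i))^{-1} mod 7^{i+2}, f′(x) = 2x + 3. Iterate:
  r_0 = 6 (mod 7)
  r_1 = 48 (mod 49)
  r_2 = 195 (mod 343)
Final: r = 195 satisfies f(r) ≡ 0 mod 7^3.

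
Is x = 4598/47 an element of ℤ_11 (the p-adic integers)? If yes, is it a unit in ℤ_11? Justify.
x ∈ ℤ_11 but not a unit; v_11(x) = 2 > 0

ℤ_11 = {x ∈ ℚ_11 : v_11(x) ≥ 0} and ℤ_11^× = {x ∈ ℤ_11 : v_11(x) = 0}. Here v_11(4598/47) = v_11(num) − v_11(den) = 2; compare against these criteria.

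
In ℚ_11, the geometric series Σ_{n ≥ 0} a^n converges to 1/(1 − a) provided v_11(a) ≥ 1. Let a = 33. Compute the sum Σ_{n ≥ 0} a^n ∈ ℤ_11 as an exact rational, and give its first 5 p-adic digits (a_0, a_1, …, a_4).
Σ a^n = 1/(1 − a) = -1/32;  first 5 digits = (1, 3, 9, 5, 6)

v_11(a) = 1 ≥ 1, so the series converges in ℤ_11 to 1/(1 − a) = 1/(1 − 33) = -1/32. Expand this rational in ℤ_11: compute digits iteratively via d_i = x_i mod 11, x_{i+1} = (x_i − d_i)/11. The first 5 digits are (1, 3, 9, 5, 6).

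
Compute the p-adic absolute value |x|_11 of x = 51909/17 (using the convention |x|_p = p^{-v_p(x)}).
|51909/17|_11 = 1/1331

Step 1 — compute v_11(x) by factoring powers of 11 out of the numerator and denominator: v_11(51909/17) = 3. Step 2 — apply |x|_p = p^{-v_p(x)} = 11^{-3} = 1/1331.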